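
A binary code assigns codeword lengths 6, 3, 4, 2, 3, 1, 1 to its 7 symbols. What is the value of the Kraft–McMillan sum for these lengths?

With common denominator 2^6 = 64: Σ 2^(−ℓᵢ) = 1/64 + 8/64 + 4/64 + 16/64 + 8/64 + 32/64 + 32/64 = 101/64 = 1.578125.

1.578125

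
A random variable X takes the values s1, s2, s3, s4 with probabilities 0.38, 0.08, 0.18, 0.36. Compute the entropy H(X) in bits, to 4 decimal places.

1.7979 bits

H = −Σ pᵢ log₂ pᵢ.
−0.38·log₂(0.38) = 0.5305
−0.08·log₂(0.08) = 0.2915
−0.18·log₂(0.18) = 0.4453
−0.36·log₂(0.36) = 0.5306
Sum ≈ 1.7979 → 1.7979 bits.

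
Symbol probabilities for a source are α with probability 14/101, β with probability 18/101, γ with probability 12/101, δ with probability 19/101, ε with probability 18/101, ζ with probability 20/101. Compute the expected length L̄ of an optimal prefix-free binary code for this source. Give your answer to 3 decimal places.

2.614 bits/symbol

Repeatedly combine the two least-probable nodes; the expected code length is the sum of the merged weights.
merge 12/101 + 14/101 → 26/101
merge 18/101 + 18/101 → 36/101
merge 19/101 + 20/101 → 39/101
merge 26/101 + 36/101 → 62/101
merge 39/101 + 62/101 → 1
L = 26/101 + 36/101 + 39/101 + 62/101 + 1 = 264/101 ≈ 2.614 bits/symbol.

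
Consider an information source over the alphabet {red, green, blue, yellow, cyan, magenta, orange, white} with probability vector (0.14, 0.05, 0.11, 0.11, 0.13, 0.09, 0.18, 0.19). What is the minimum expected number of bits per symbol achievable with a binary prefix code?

Repeatedly combine the two least-probable nodes; the expected code length is the sum of the merged weights.
merge 1/20 + 9/100 → 7/50
merge 11/100 + 11/100 → 11/50
merge 13/100 + 7/50 → 27/100
merge 7/50 + 9/50 → 8/25
merge 19/100 + 11/50 → 41/100
merge 27/100 + 8/25 → 59/100
merge 41/100 + 59/100 → 1
L = 7/50 + 11/50 + 27/100 + 8/25 + 41/100 + 59/100 + 1 = 59/20 = 2.95 bits/symbol.

2.95 bits/symbol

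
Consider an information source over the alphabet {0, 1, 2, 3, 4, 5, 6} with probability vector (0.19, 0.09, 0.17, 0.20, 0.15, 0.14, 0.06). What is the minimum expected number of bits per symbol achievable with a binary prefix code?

Repeatedly combine the two least-probable nodes; the expected code length is the sum of the merged weights.
merge 3/50 + 9/100 → 3/20
merge 7/50 + 3/20 → 29/100
merge 3/20 + 17/100 → 8/25
merge 19/100 + 1/5 → 39/100
merge 29/100 + 8/25 → 61/100
merge 39/100 + 61/100 → 1
L = 3/20 + 29/100 + 8/25 + 39/100 + 61/100 + 1 = 69/25 = 2.76 bits/symbol.

2.76 bits/symbol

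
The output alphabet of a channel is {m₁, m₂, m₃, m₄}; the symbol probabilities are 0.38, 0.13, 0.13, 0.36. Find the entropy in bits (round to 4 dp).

1.8264 bits

H = −Σ pᵢ log₂ pᵢ.
−0.38·log₂(0.38) = 0.5305
−0.13·log₂(0.13) = 0.3826
−0.13·log₂(0.13) = 0.3826
−0.36·log₂(0.36) = 0.5306
Sum ≈ 1.8264 → 1.8264 bits.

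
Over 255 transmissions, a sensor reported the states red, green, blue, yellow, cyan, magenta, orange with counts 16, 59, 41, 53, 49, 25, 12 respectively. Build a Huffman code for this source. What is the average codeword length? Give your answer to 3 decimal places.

2.671 bits/symbol

Probabilities are the counts divided by 255.
Repeatedly combine the two least-probable nodes; the expected code length is the sum of the merged weights.
merge 4/85 + 16/255 → 28/255
merge 5/51 + 28/255 → 53/255
merge 41/255 + 49/255 → 6/17
merge 53/255 + 53/255 → 106/255
merge 59/255 + 6/17 → 149/255
merge 106/255 + 149/255 → 1
L = 28/255 + 53/255 + 6/17 + 106/255 + 149/255 + 1 = 227/85 ≈ 2.671 bits/symbol.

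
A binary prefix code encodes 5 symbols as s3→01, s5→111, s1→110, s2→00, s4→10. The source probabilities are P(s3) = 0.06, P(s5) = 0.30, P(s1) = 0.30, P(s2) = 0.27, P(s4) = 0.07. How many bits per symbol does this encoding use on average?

2.6 bits/symbol

L̄ = Σ pᵢ·ℓᵢ = 0.06·2 + 0.30·3 + 0.30·3 + 0.27·2 + 0.07·2 = 2.6 bits/symbol.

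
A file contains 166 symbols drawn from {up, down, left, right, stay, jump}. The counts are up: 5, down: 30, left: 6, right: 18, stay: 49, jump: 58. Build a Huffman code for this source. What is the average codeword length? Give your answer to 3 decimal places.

Probabilities are the counts divided by 166.
Repeatedly combine the two least-probable nodes; the expected code length is the sum of the merged weights.
merge 5/166 + 3/83 → 11/166
merge 11/166 + 9/83 → 29/166
merge 29/166 + 15/83 → 59/166
merge 49/166 + 29/83 → 107/166
merge 59/166 + 107/166 → 1
L = 11/166 + 29/166 + 59/166 + 107/166 + 1 = 186/83 ≈ 2.241 bits/symbol.

2.241 bits/symbol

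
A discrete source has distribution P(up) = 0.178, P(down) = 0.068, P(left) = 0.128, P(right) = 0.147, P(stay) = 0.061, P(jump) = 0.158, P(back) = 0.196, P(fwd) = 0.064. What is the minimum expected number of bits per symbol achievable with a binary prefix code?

Repeatedly combine the two least-probable nodes; the expected code length is the sum of the merged weights.
merge 61/1000 + 8/125 → 1/8
merge 17/250 + 1/8 → 193/1000
merge 16/125 + 147/1000 → 11/40
merge 79/500 + 89/500 → 42/125
merge 193/1000 + 49/250 → 389/1000
merge 11/40 + 42/125 → 611/1000
merge 389/1000 + 611/1000 → 1
L = 1/8 + 193/1000 + 11/40 + 42/125 + 389/1000 + 611/1000 + 1 = 2929/1000 = 2.929 bits/symbol.

2.929 bits/symbol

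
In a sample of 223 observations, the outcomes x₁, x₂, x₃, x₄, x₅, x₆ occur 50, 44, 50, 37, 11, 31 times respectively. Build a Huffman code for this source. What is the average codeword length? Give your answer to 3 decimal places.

Probabilities are the counts divided by 223.
Repeatedly combine the two least-probable nodes; the expected code length is the sum of the merged weights.
merge 11/223 + 31/223 → 42/223
merge 37/223 + 42/223 → 79/223
merge 44/223 + 50/223 → 94/223
merge 50/223 + 79/223 → 129/223
merge 94/223 + 129/223 → 1
L = 42/223 + 79/223 + 94/223 + 129/223 + 1 = 567/223 ≈ 2.543 bits/symbol.

2.543 bits/symbol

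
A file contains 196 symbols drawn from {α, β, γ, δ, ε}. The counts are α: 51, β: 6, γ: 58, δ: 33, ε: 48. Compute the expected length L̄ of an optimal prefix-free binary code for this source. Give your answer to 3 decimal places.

2.199 bits/symbol

Probabilities are the counts divided by 196.
Repeatedly combine the two least-probable nodes; the expected code length is the sum of the merged weights.
merge 3/98 + 33/196 → 39/196
merge 39/196 + 12/49 → 87/196
merge 51/196 + 29/98 → 109/196
merge 87/196 + 109/196 → 1
L = 39/196 + 87/196 + 109/196 + 1 = 431/196 ≈ 2.199 bits/symbol.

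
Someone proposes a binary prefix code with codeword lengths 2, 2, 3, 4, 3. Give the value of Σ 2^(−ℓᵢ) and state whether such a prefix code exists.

0.8125; yes

With common denominator 2^4 = 16: Σ 2^(−ℓᵢ) = 4/16 + 4/16 + 2/16 + 1/16 + 2/16 = 13/16 = 0.8125.
Kraft's inequality requires Σ ≤ 1; here Σ = 0.8125 ≤ 1, so such a prefix code exists.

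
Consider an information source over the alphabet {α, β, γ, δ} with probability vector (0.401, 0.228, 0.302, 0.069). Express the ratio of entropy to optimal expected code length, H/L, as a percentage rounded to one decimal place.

95.1%

Entropy H = −Σ p log₂ p ≈ 1.8028 bits.
Huffman merges: 69/1000+57/250→297/1000; 297/1000+151/500→599/1000; 401/1000+599/1000→1. L = 237/125 ≈ 1.8960.
Efficiency = H/L = 1.8028/1.8960 = 95.1%.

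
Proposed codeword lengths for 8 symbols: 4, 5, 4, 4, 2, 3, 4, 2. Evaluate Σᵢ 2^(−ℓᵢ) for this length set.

With common denominator 2^5 = 32: Σ 2^(−ℓᵢ) = 2/32 + 1/32 + 2/32 + 2/32 + 8/32 + 4/32 + 2/32 + 8/32 = 29/32 = 0.90625.

0.90625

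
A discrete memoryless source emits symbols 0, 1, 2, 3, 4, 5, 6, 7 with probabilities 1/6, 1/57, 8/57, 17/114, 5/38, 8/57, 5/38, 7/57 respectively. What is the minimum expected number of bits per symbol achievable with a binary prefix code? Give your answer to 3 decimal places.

Repeatedly combine the two least-probable nodes; the expected code length is the sum of the merged weights.
merge 1/57 + 7/57 → 8/57
merge 5/38 + 5/38 → 5/19
merge 8/57 + 8/57 → 16/57
merge 8/57 + 17/114 → 11/38
merge 1/6 + 5/19 → 49/114
merge 16/57 + 11/38 → 65/114
merge 49/114 + 65/114 → 1
L = 8/57 + 5/19 + 16/57 + 11/38 + 49/114 + 65/114 + 1 = 113/38 ≈ 2.974 bits/symbol.

2.974 bits/symbol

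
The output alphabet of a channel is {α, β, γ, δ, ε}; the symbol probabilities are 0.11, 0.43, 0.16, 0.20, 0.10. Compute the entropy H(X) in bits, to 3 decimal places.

H = −Σ pᵢ log₂ pᵢ.
−0.11·log₂(0.11) = 0.3503
−0.43·log₂(0.43) = 0.5236
−0.16·log₂(0.16) = 0.4230
−0.20·log₂(0.20) = 0.4644
−0.10·log₂(0.10) = 0.3322
Sum ≈ 2.0934 → 2.093 bits.

2.093 bits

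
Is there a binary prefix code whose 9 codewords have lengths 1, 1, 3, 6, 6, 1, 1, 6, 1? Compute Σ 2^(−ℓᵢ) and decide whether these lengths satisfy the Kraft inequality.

2.671875; no

With common denominator 2^6 = 64: Σ 2^(−ℓᵢ) = 32/64 + 32/64 + 8/64 + 1/64 + 1/64 + 32/64 + 32/64 + 1/64 + 32/64 = 171/64 = 2.671875.
Kraft's inequality requires Σ ≤ 1; here Σ = 2.671875 > 1, so no such prefix code exists.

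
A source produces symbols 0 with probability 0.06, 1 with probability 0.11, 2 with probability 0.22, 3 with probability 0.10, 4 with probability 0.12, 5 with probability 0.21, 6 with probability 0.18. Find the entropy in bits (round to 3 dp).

2.692 bits

H = −Σ pᵢ log₂ pᵢ.
−0.06·log₂(0.06) = 0.2435
−0.11·log₂(0.11) = 0.3503
−0.22·log₂(0.22) = 0.4806
−0.10·log₂(0.10) = 0.3322
−0.12·log₂(0.12) = 0.3671
−0.21·log₂(0.21) = 0.4728
−0.18·log₂(0.18) = 0.4453
Sum ≈ 2.6918 → 2.692 bits.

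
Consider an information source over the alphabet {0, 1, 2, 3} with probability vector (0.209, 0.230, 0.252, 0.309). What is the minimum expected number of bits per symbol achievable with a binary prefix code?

2 bits/symbol

Repeatedly combine the two least-probable nodes; the expected code length is the sum of the merged weights.
merge 209/1000 + 23/100 → 439/1000
merge 63/250 + 309/1000 → 561/1000
merge 439/1000 + 561/1000 → 1
L = 439/1000 + 561/1000 + 1 = 2 bits/symbol.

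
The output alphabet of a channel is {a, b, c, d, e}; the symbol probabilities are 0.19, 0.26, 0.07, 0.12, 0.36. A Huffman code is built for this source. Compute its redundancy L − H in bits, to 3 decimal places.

Entropy H = −Σ p log₂ p ≈ 2.1268 bits.
Huffman merges: 7/100+3/25→19/100; 19/100+19/100→19/50; 13/50+9/25→31/50; 19/50+31/50→1. L = 219/100 ≈ 2.1900.
L − H = 2.1900 − 2.1268 = 0.063 bits.

0.063 bits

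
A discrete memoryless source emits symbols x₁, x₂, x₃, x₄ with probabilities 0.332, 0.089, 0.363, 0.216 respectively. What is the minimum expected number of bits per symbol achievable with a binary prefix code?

1.942 bits/symbol

Repeatedly combine the two least-probable nodes; the expected code length is the sum of the merged weights.
merge 89/1000 + 27/125 → 61/200
merge 61/200 + 83/250 → 637/1000
merge 363/1000 + 637/1000 → 1
L = 61/200 + 637/1000 + 1 = 971/500 = 1.942 bits/symbol.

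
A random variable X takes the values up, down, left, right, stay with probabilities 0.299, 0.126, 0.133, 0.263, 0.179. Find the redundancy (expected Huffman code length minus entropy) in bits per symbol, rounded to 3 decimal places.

0.024 bits

Entropy H = −Σ p log₂ p ≈ 2.2355 bits.
Huffman merges: 63/500+133/1000→259/1000; 179/1000+259/1000→219/500; 263/1000+299/1000→281/500; 219/500+281/500→1. L = 2259/1000 ≈ 2.2590.
L − H = 2.2590 − 2.2355 = 0.024 bits.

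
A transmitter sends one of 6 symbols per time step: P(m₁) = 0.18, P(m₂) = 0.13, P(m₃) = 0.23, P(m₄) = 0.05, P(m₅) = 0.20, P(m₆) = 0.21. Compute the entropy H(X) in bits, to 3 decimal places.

H = −Σ pᵢ log₂ pᵢ.
−0.18·log₂(0.18) = 0.4453
−0.13·log₂(0.13) = 0.3826
−0.23·log₂(0.23) = 0.4877
−0.05·log₂(0.05) = 0.2161
−0.20·log₂(0.20) = 0.4644
−0.21·log₂(0.21) = 0.4728
Sum ≈ 2.4689 → 2.469 bits.

2.469 bits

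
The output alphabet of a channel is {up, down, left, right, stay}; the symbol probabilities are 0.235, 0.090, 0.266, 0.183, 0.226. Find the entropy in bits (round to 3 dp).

H = −Σ pᵢ log₂ pᵢ.
−0.235·log₂(0.235) = 0.4910
−0.090·log₂(0.090) = 0.3127
−0.266·log₂(0.266) = 0.5082
−0.183·log₂(0.183) = 0.4484
−0.226·log₂(0.226) = 0.4849
Sum ≈ 2.2451 → 2.245 bits.

2.245 bits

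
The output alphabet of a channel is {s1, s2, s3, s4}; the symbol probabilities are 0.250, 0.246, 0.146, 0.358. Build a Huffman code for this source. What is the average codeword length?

Repeatedly combine the two least-probable nodes; the expected code length is the sum of the merged weights.
merge 73/500 + 123/500 → 49/125
merge 1/4 + 179/500 → 76/125
merge 49/125 + 76/125 → 1
L = 49/125 + 76/125 + 1 = 2 bits/symbol.

2 bits/symbol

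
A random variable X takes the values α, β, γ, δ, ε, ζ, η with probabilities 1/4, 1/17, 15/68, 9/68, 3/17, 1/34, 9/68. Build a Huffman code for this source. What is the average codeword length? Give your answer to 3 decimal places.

2.618 bits/symbol

Repeatedly combine the two least-probable nodes; the expected code length is the sum of the merged weights.
merge 1/34 + 1/17 → 3/34
merge 3/34 + 9/68 → 15/68
merge 9/68 + 3/17 → 21/68
merge 15/68 + 15/68 → 15/34
merge 1/4 + 21/68 → 19/34
merge 15/34 + 19/34 → 1
L = 3/34 + 15/68 + 21/68 + 15/34 + 19/34 + 1 = 89/34 ≈ 2.618 bits/symbol.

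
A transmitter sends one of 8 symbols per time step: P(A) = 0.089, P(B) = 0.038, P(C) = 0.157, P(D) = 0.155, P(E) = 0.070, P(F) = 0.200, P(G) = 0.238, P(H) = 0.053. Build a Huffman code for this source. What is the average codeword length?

Repeatedly combine the two least-probable nodes; the expected code length is the sum of the merged weights.
merge 19/500 + 53/1000 → 91/1000
merge 7/100 + 89/1000 → 159/1000
merge 91/1000 + 31/200 → 123/500
merge 157/1000 + 159/1000 → 79/250
merge 1/5 + 119/500 → 219/500
merge 123/500 + 79/250 → 281/500
merge 219/500 + 281/500 → 1
L = 91/1000 + 159/1000 + 123/500 + 79/250 + 219/500 + 281/500 + 1 = 703/250 = 2.812 bits/symbol.

2.812 bits/symbol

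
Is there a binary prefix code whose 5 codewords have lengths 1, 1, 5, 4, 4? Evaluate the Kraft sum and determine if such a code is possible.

With common denominator 2^5 = 32: Σ 2^(−ℓᵢ) = 16/32 + 16/32 + 1/32 + 2/32 + 2/32 = 37/32 = 1.15625.
Kraft's inequality requires Σ ≤ 1; here Σ = 1.15625 > 1, so no such prefix code exists.

1.15625; no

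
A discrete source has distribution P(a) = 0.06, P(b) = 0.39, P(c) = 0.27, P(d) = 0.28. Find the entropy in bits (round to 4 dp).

1.7976 bits

H = −Σ pᵢ log₂ pᵢ.
−0.06·log₂(0.06) = 0.2435
−0.39·log₂(0.39) = 0.5298
−0.27·log₂(0.27) = 0.5100
−0.28·log₂(0.28) = 0.5142
Sum ≈ 1.7976 → 1.7976 bits.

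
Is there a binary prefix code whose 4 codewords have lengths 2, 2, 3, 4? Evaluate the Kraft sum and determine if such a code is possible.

0.6875; yes

With common denominator 2^4 = 16: Σ 2^(−ℓᵢ) = 4/16 + 4/16 + 2/16 + 1/16 = 11/16 = 0.6875.
Kraft's inequality requires Σ ≤ 1; here Σ = 0.6875 ≤ 1, so such a prefix code exists.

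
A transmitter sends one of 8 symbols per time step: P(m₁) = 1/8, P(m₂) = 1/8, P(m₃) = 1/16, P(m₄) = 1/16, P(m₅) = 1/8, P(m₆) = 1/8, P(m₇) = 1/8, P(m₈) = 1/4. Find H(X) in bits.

2.875 bits

Each probability is a power of 1/2, so log₂(1/p) is an integer.
H = Σ p·log₂(1/p) = 1/8·3 + 1/8·3 + 1/16·4 + 1/16·4 + 1/8·3 + 1/8·3 + 1/8·3 + 1/4·2 = 2.875 bits.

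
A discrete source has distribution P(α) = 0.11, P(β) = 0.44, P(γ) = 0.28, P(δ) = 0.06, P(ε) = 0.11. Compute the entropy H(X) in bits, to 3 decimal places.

1.979 bits

H = −Σ pᵢ log₂ pᵢ.
−0.11·log₂(0.11) = 0.3503
−0.44·log₂(0.44) = 0.5211
−0.28·log₂(0.28) = 0.5142
−0.06·log₂(0.06) = 0.2435
−0.11·log₂(0.11) = 0.3503
Sum ≈ 1.9795 → 1.979 bits.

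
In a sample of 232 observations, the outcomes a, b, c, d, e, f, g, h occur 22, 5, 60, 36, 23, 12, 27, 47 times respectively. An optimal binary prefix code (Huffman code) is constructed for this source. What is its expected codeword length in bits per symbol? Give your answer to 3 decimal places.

Probabilities are the counts divided by 232.
Repeatedly combine the two least-probable nodes; the expected code length is the sum of the merged weights.
merge 5/232 + 3/58 → 17/232
merge 17/232 + 11/116 → 39/232
merge 23/232 + 27/232 → 25/116
merge 9/58 + 39/232 → 75/232
merge 47/232 + 25/116 → 97/232
merge 15/58 + 75/232 → 135/232
merge 97/232 + 135/232 → 1
L = 17/232 + 39/232 + 25/116 + 75/232 + 97/232 + 135/232 + 1 = 645/232 ≈ 2.780 bits/symbol.

2.780 bits/symbol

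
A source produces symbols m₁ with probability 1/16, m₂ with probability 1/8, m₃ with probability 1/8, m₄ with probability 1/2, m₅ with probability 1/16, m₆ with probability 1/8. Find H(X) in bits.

Each probability is a power of 1/2, so log₂(1/p) is an integer.
H = Σ p·log₂(1/p) = 1/16·4 + 1/8·3 + 1/8·3 + 1/2·1 + 1/16·4 + 1/8·3 = 2.125 bits.

2.125 bits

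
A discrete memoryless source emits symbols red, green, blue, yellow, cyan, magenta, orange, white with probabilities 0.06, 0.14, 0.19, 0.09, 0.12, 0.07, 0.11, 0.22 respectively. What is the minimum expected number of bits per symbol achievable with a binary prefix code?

Repeatedly combine the two least-probable nodes; the expected code length is the sum of the merged weights.
merge 3/50 + 7/100 → 13/100
merge 9/100 + 11/100 → 1/5
merge 3/25 + 13/100 → 1/4
merge 7/50 + 19/100 → 33/100
merge 1/5 + 11/50 → 21/50
merge 1/4 + 33/100 → 29/50
merge 21/50 + 29/50 → 1
L = 13/100 + 1/5 + 1/4 + 33/100 + 21/50 + 29/50 + 1 = 291/100 = 2.91 bits/symbol.

2.91 bits/symbol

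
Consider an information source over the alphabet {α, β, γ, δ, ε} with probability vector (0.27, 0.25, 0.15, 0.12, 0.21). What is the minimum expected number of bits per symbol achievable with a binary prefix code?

2.27 bits/symbol

Repeatedly combine the two least-probable nodes; the expected code length is the sum of the merged weights.
merge 3/25 + 3/20 → 27/100
merge 21/100 + 1/4 → 23/50
merge 27/100 + 27/100 → 27/50
merge 23/50 + 27/50 → 1
L = 27/100 + 23/50 + 27/50 + 1 = 227/100 = 2.27 bits/symbol.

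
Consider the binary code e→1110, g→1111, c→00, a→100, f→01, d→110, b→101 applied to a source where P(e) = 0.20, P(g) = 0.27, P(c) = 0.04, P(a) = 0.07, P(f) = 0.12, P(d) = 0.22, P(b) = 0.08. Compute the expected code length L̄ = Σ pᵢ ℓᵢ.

3.31 bits/symbol

L̄ = Σ pᵢ·ℓᵢ = 0.20·4 + 0.27·4 + 0.04·2 + 0.07·3 + 0.12·2 + 0.22·3 + 0.08·3 = 3.31 bits/symbol.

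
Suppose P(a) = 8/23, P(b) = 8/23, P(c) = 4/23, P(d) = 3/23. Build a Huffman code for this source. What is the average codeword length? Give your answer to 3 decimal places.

1.957 bits/symbol

Repeatedly combine the two least-probable nodes; the expected code length is the sum of the merged weights.
merge 3/23 + 4/23 → 7/23
merge 7/23 + 8/23 → 15/23
merge 8/23 + 15/23 → 1
L = 7/23 + 15/23 + 1 = 45/23 ≈ 1.957 bits/symbol.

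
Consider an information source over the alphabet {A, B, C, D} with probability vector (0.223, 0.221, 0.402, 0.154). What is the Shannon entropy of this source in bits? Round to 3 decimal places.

H = −Σ pᵢ log₂ pᵢ.
−0.223·log₂(0.223) = 0.4828
−0.221·log₂(0.221) = 0.4813
−0.402·log₂(0.402) = 0.5285
−0.154·log₂(0.154) = 0.4156
Sum ≈ 1.9082 → 1.908 bits.

1.908 bits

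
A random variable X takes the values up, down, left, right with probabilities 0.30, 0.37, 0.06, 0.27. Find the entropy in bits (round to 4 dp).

1.8054 bits

H = −Σ pᵢ log₂ pᵢ.
−0.30·log₂(0.30) = 0.5211
−0.37·log₂(0.37) = 0.5307
−0.06·log₂(0.06) = 0.2435
−0.27·log₂(0.27) = 0.5100
Sum ≈ 1.8054 → 1.8054 bits.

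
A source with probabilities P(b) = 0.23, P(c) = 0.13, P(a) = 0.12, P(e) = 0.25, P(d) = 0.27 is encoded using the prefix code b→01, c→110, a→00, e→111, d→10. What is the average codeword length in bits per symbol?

L̄ = Σ pᵢ·ℓᵢ = 0.23·2 + 0.13·3 + 0.12·2 + 0.25·3 + 0.27·2 = 2.38 bits/symbol.

2.38 bits/symbol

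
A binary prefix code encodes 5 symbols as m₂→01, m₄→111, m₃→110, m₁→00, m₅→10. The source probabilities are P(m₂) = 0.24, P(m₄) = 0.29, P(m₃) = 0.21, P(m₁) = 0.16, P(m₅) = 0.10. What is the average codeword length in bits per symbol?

2.5 bits/symbol

L̄ = Σ pᵢ·ℓᵢ = 0.24·2 + 0.29·3 + 0.21·3 + 0.16·2 + 0.10·2 = 2.5 bits/symbol.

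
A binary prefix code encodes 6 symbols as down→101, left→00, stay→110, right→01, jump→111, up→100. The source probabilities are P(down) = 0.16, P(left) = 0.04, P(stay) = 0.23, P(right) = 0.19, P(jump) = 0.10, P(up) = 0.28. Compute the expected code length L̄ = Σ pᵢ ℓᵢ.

2.77 bits/symbol

L̄ = Σ pᵢ·ℓᵢ = 0.16·3 + 0.04·2 + 0.23·3 + 0.19·2 + 0.10·3 + 0.28·3 = 2.77 bits/symbol.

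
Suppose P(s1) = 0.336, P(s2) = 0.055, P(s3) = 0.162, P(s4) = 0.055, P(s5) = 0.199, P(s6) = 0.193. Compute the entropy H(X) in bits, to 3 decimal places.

2.336 bits

H = −Σ pᵢ log₂ pᵢ.
−0.336·log₂(0.336) = 0.5287
−0.055·log₂(0.055) = 0.2301
−0.162·log₂(0.162) = 0.4254
−0.055·log₂(0.055) = 0.2301
−0.199·log₂(0.199) = 0.4635
−0.193·log₂(0.193) = 0.4581
Sum ≈ 2.3359 → 2.336 bits.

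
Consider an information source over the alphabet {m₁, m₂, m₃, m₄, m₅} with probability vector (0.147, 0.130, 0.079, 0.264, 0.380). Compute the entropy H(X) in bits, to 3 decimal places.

2.116 bits

H = −Σ pᵢ log₂ pᵢ.
−0.147·log₂(0.147) = 0.4066
−0.130·log₂(0.130) = 0.3826
−0.079·log₂(0.079) = 0.2893
−0.264·log₂(0.264) = 0.5072
−0.380·log₂(0.380) = 0.5305
Sum ≈ 2.1163 → 2.116 bits.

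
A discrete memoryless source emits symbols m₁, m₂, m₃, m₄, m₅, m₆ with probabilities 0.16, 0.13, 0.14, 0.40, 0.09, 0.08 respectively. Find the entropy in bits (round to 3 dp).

2.336 bits

H = −Σ pᵢ log₂ pᵢ.
−0.16·log₂(0.16) = 0.4230
−0.13·log₂(0.13) = 0.3826
−0.14·log₂(0.14) = 0.3971
−0.40·log₂(0.40) = 0.5288
−0.09·log₂(0.09) = 0.3127
−0.08·log₂(0.08) = 0.2915
Sum ≈ 2.3357 → 2.336 bits.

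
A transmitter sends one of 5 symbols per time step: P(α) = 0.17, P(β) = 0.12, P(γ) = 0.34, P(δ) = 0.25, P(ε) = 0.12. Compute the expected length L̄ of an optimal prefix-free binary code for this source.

Repeatedly combine the two least-probable nodes; the expected code length is the sum of the merged weights.
merge 3/25 + 3/25 → 6/25
merge 17/100 + 6/25 → 41/100
merge 1/4 + 17/50 → 59/100
merge 41/100 + 59/100 → 1
L = 6/25 + 41/100 + 59/100 + 1 = 56/25 = 2.24 bits/symbol.

2.24 bits/symbol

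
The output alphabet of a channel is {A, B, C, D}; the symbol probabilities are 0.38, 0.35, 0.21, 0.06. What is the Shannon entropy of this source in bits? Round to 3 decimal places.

H = −Σ pᵢ log₂ pᵢ.
−0.38·log₂(0.38) = 0.5305
−0.35·log₂(0.35) = 0.5301
−0.21·log₂(0.21) = 0.4728
−0.06·log₂(0.06) = 0.2435
Sum ≈ 1.7769 → 1.777 bits.

1.777 bits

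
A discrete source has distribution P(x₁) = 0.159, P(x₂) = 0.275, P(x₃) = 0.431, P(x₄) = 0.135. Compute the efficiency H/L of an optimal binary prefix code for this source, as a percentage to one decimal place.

Entropy H = −Σ p log₂ p ≈ 1.8473 bits.
Huffman merges: 27/200+159/1000→147/500; 11/40+147/500→569/1000; 431/1000+569/1000→1. L = 1863/1000 ≈ 1.8630.
Efficiency = H/L = 1.8473/1.8630 = 99.2%.

99.2%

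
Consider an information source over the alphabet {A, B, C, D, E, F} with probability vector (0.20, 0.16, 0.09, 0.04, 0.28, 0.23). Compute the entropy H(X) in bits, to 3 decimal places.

2.388 bits

H = −Σ pᵢ log₂ pᵢ.
−0.20·log₂(0.20) = 0.4644
−0.16·log₂(0.16) = 0.4230
−0.09·log₂(0.09) = 0.3127
−0.04·log₂(0.04) = 0.1858
−0.28·log₂(0.28) = 0.5142
−0.23·log₂(0.23) = 0.4877
Sum ≈ 2.3877 → 2.388 bits.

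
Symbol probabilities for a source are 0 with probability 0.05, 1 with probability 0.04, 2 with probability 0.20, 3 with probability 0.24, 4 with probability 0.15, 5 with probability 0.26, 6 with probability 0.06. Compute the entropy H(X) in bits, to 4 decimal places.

2.5197 bits

H = −Σ pᵢ log₂ pᵢ.
−0.05·log₂(0.05) = 0.2161
−0.04·log₂(0.04) = 0.1858
−0.20·log₂(0.20) = 0.4644
−0.24·log₂(0.24) = 0.4941
−0.15·log₂(0.15) = 0.4105
−0.26·log₂(0.26) = 0.5053
−0.06·log₂(0.06) = 0.2435
Sum ≈ 2.5197 → 2.5197 bits.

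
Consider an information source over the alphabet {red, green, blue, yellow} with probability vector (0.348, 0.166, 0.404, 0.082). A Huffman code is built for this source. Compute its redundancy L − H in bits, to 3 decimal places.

Entropy H = −Σ p log₂ p ≈ 1.7841 bits.
Huffman merges: 41/500+83/500→31/125; 31/125+87/250→149/250; 101/250+149/250→1. L = 461/250 ≈ 1.8440.
L − H = 1.8440 − 1.7841 = 0.060 bits.

0.060 bits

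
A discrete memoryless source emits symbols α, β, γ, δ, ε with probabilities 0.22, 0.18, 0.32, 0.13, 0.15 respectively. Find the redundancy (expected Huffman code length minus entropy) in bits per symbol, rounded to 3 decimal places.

Entropy H = −Σ p log₂ p ≈ 2.2451 bits.
Huffman merges: 13/100+3/20→7/25; 9/50+11/50→2/5; 7/25+8/25→3/5; 2/5+3/5→1. L = 57/25 ≈ 2.2800.
L − H = 2.2800 − 2.2451 = 0.035 bits.

0.035 bits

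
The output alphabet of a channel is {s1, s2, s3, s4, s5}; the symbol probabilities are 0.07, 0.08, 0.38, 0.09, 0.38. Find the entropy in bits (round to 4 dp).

H = −Σ pᵢ log₂ pᵢ.
−0.07·log₂(0.07) = 0.2686
−0.08·log₂(0.08) = 0.2915
−0.38·log₂(0.38) = 0.5305
−0.09·log₂(0.09) = 0.3127
−0.38·log₂(0.38) = 0.5305
Sum ≈ 1.9336 → 1.9336 bits.

1.9336 bits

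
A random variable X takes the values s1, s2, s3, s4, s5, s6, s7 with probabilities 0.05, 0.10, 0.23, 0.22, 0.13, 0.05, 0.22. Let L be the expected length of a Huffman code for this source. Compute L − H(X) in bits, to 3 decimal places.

0.034 bits

Entropy H = −Σ p log₂ p ≈ 2.5958 bits.
Huffman merges: 1/20+1/20→1/10; 1/10+1/10→1/5; 13/100+1/5→33/100; 11/50+11/50→11/25; 23/100+33/100→14/25; 11/25+14/25→1. L = 263/100 ≈ 2.6300.
L − H = 2.6300 − 2.5958 = 0.034 bits.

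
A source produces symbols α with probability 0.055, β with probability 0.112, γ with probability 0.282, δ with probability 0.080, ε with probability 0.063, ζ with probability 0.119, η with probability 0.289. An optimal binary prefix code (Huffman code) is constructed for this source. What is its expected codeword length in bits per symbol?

2.547 bits/symbol

Repeatedly combine the two least-probable nodes; the expected code length is the sum of the merged weights.
merge 11/200 + 63/1000 → 59/500
merge 2/25 + 14/125 → 24/125
merge 59/500 + 119/1000 → 237/1000
merge 24/125 + 237/1000 → 429/1000
merge 141/500 + 289/1000 → 571/1000
merge 429/1000 + 571/1000 → 1
L = 59/500 + 24/125 + 237/1000 + 429/1000 + 571/1000 + 1 = 2547/1000 = 2.547 bits/symbol.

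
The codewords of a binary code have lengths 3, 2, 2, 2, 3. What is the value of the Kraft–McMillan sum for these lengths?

With common denominator 2^3 = 8: Σ 2^(−ℓᵢ) = 1/8 + 2/8 + 2/8 + 2/8 + 1/8 = 8/8 = 1.

1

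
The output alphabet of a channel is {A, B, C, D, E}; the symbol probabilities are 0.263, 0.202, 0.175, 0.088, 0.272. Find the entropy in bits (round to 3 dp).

2.232 bits

H = −Σ pᵢ log₂ pᵢ.
−0.263·log₂(0.263) = 0.5068
−0.202·log₂(0.202) = 0.4661
−0.175·log₂(0.175) = 0.4401
−0.088·log₂(0.088) = 0.3086
−0.272·log₂(0.272) = 0.5109
Sum ≈ 2.2324 → 2.232 bits.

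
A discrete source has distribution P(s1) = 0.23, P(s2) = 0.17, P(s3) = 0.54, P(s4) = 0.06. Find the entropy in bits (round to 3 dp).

H = −Σ pᵢ log₂ pᵢ.
−0.23·log₂(0.23) = 0.4877
−0.17·log₂(0.17) = 0.4346
−0.54·log₂(0.54) = 0.4800
−0.06·log₂(0.06) = 0.2435
Sum ≈ 1.6458 → 1.646 bits.

1.646 bits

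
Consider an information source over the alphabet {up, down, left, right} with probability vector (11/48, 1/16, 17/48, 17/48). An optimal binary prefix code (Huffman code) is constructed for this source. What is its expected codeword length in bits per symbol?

Repeatedly combine the two least-probable nodes; the expected code length is the sum of the merged weights.
merge 1/16 + 11/48 → 7/24
merge 7/24 + 17/48 → 31/48
merge 17/48 + 31/48 → 1
L = 7/24 + 31/48 + 1 = 31/16 = 1.9375 bits/symbol.

1.9375 bits/symbol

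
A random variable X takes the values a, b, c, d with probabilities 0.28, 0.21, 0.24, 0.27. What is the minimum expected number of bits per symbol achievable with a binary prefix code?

2 bits/symbol

Repeatedly combine the two least-probable nodes; the expected code length is the sum of the merged weights.
merge 21/100 + 6/25 → 9/20
merge 27/100 + 7/25 → 11/20
merge 9/20 + 11/20 → 1
L = 9/20 + 11/20 + 1 = 2 bits/symbol.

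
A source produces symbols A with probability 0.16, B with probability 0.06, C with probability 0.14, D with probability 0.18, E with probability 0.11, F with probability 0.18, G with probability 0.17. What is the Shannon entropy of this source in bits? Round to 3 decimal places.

H = −Σ pᵢ log₂ pᵢ.
−0.16·log₂(0.16) = 0.4230
−0.06·log₂(0.06) = 0.2435
−0.14·log₂(0.14) = 0.3971
−0.18·log₂(0.18) = 0.4453
−0.11·log₂(0.11) = 0.3503
−0.18·log₂(0.18) = 0.4453
−0.17·log₂(0.17) = 0.4346
Sum ≈ 2.7391 → 2.739 bits.

2.739 bits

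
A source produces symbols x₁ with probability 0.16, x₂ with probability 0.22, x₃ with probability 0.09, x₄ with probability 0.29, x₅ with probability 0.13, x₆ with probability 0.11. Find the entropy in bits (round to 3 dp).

2.467 bits

H = −Σ pᵢ log₂ pᵢ.
−0.16·log₂(0.16) = 0.4230
−0.22·log₂(0.22) = 0.4806
−0.09·log₂(0.09) = 0.3127
−0.29·log₂(0.29) = 0.5179
−0.13·log₂(0.13) = 0.3826
−0.11·log₂(0.11) = 0.3503
Sum ≈ 2.4671 → 2.467 bits.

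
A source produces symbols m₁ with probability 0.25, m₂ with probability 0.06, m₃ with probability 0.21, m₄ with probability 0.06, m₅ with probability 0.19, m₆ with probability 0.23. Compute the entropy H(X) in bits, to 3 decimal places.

H = −Σ pᵢ log₂ pᵢ.
−0.25·log₂(0.25) = 0.5000
−0.06·log₂(0.06) = 0.2435
−0.21·log₂(0.21) = 0.4728
−0.06·log₂(0.06) = 0.2435
−0.19·log₂(0.19) = 0.4552
−0.23·log₂(0.23) = 0.4877
Sum ≈ 2.4028 → 2.403 bits.

2.403 bits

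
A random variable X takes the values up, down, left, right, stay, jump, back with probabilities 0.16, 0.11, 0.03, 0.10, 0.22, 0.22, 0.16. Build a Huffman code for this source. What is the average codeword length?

2.69 bits/symbol

Repeatedly combine the two least-probable nodes; the expected code length is the sum of the merged weights.
merge 3/100 + 1/10 → 13/100
merge 11/100 + 13/100 → 6/25
merge 4/25 + 4/25 → 8/25
merge 11/50 + 11/50 → 11/25
merge 6/25 + 8/25 → 14/25
merge 11/25 + 14/25 → 1
L = 13/100 + 6/25 + 8/25 + 11/25 + 14/25 + 1 = 269/100 = 2.69 bits/symbol.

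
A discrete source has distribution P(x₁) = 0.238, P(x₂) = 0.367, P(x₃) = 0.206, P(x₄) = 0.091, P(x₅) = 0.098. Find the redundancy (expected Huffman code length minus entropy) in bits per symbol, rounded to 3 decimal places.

Entropy H = −Σ p log₂ p ≈ 2.1362 bits.
Huffman merges: 91/1000+49/500→189/1000; 189/1000+103/500→79/200; 119/500+367/1000→121/200; 79/200+121/200→1. L = 2189/1000 ≈ 2.1890.
L − H = 2.1890 − 2.1362 = 0.053 bits.

0.053 bits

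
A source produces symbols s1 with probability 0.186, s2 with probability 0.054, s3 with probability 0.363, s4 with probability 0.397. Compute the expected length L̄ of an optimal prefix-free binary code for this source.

1.843 bits/symbol

Repeatedly combine the two least-probable nodes; the expected code length is the sum of the merged weights.
merge 27/500 + 93/500 → 6/25
merge 6/25 + 363/1000 → 603/1000
merge 397/1000 + 603/1000 → 1
L = 6/25 + 603/1000 + 1 = 1843/1000 = 1.843 bits/symbol.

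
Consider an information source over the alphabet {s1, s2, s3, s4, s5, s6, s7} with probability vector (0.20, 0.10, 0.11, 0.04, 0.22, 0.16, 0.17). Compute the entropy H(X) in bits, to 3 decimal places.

2.671 bits

H = −Σ pᵢ log₂ pᵢ.
−0.20·log₂(0.20) = 0.4644
−0.10·log₂(0.10) = 0.3322
−0.11·log₂(0.11) = 0.3503
−0.04·log₂(0.04) = 0.1858
−0.22·log₂(0.22) = 0.4806
−0.16·log₂(0.16) = 0.4230
−0.17·log₂(0.17) = 0.4346
Sum ≈ 2.6708 → 2.671 bits.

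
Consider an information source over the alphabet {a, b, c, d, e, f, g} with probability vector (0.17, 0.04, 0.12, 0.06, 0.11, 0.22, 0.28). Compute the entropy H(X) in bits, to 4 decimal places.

H = −Σ pᵢ log₂ pᵢ.
−0.17·log₂(0.17) = 0.4346
−0.04·log₂(0.04) = 0.1858
−0.12·log₂(0.12) = 0.3671
−0.06·log₂(0.06) = 0.2435
−0.11·log₂(0.11) = 0.3503
−0.22·log₂(0.22) = 0.4806
−0.28·log₂(0.28) = 0.5142
Sum ≈ 2.5760 → 2.5760 bits.

2.5760 bits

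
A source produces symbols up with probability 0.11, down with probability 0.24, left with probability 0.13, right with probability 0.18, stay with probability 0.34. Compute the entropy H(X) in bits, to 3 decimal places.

H = −Σ pᵢ log₂ pᵢ.
−0.11·log₂(0.11) = 0.3503
−0.24·log₂(0.24) = 0.4941
−0.13·log₂(0.13) = 0.3826
−0.18·log₂(0.18) = 0.4453
−0.34·log₂(0.34) = 0.5292
Sum ≈ 2.2015 → 2.202 bits.

2.202 bits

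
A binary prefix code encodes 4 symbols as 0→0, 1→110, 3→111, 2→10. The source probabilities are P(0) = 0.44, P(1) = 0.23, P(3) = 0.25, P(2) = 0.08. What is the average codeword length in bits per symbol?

L̄ = Σ pᵢ·ℓᵢ = 0.44·1 + 0.23·3 + 0.25·3 + 0.08·2 = 2.04 bits/symbol.

2.04 bits/symbol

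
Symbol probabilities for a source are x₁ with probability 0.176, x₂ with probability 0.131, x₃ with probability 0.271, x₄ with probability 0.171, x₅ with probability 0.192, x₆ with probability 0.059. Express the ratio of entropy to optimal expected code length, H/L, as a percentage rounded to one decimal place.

Entropy H = −Σ p log₂ p ≈ 2.4694 bits.
Huffman merges: 59/1000+131/1000→19/100; 171/1000+22/125→347/1000; 19/100+24/125→191/500; 271/1000+347/1000→309/500; 191/500+309/500→1. L = 2537/1000 ≈ 2.5370.
Efficiency = H/L = 2.4694/2.5370 = 97.3%.

97.3%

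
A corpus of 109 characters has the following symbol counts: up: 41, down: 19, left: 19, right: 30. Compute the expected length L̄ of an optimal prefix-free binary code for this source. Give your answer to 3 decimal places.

1.972 bits/symbol

Probabilities are the counts divided by 109.
Repeatedly combine the two least-probable nodes; the expected code length is the sum of the merged weights.
merge 19/109 + 19/109 → 38/109
merge 30/109 + 38/109 → 68/109
merge 41/109 + 68/109 → 1
L = 38/109 + 68/109 + 1 = 215/109 ≈ 1.972 bits/symbol.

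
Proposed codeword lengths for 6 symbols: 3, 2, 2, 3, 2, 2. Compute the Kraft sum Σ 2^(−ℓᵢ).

1.25

With common denominator 2^3 = 8: Σ 2^(−ℓᵢ) = 1/8 + 2/8 + 2/8 + 1/8 + 2/8 + 2/8 = 10/8 = 1.25.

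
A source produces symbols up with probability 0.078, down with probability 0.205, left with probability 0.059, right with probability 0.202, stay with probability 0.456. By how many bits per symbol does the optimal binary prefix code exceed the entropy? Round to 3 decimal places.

0.041 bits

Entropy H = −Σ p log₂ p ≈ 1.9794 bits.
Huffman merges: 59/1000+39/500→137/1000; 137/1000+101/500→339/1000; 41/200+339/1000→68/125; 57/125+68/125→1. L = 101/50 ≈ 2.0200.
L − H = 2.0200 − 1.9794 = 0.041 bits.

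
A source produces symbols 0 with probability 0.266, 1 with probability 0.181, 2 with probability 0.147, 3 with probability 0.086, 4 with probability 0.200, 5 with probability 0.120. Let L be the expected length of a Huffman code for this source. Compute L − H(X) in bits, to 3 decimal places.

0.037 bits

Entropy H = −Σ p log₂ p ≈ 2.4970 bits.
Huffman merges: 43/500+3/25→103/500; 147/1000+181/1000→41/125; 1/5+103/500→203/500; 133/500+41/125→297/500; 203/500+297/500→1. L = 1267/500 ≈ 2.5340.
L − H = 2.5340 − 2.4970 = 0.037 bits.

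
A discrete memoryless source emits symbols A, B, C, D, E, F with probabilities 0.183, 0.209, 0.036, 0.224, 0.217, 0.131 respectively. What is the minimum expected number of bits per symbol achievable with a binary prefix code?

2.517 bits/symbol

Repeatedly combine the two least-probable nodes; the expected code length is the sum of the merged weights.
merge 9/250 + 131/1000 → 167/1000
merge 167/1000 + 183/1000 → 7/20
merge 209/1000 + 217/1000 → 213/500
merge 28/125 + 7/20 → 287/500
merge 213/500 + 287/500 → 1
L = 167/1000 + 7/20 + 213/500 + 287/500 + 1 = 2517/1000 = 2.517 bits/symbol.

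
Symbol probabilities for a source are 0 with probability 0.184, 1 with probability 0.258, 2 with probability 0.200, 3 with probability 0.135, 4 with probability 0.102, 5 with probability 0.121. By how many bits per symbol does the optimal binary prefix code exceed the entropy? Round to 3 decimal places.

Entropy H = −Σ p log₂ p ≈ 2.5126 bits.
Huffman merges: 51/500+121/1000→223/1000; 27/200+23/125→319/1000; 1/5+223/1000→423/1000; 129/500+319/1000→577/1000; 423/1000+577/1000→1. L = 1271/500 ≈ 2.5420.
L − H = 2.5420 − 2.5126 = 0.029 bits.

0.029 bits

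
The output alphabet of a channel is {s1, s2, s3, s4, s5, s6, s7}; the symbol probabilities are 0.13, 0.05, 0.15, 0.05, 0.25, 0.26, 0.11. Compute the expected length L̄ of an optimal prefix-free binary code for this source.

2.59 bits/symbol

Repeatedly combine the two least-probable nodes; the expected code length is the sum of the merged weights.
merge 1/20 + 1/20 → 1/10
merge 1/10 + 11/100 → 21/100
merge 13/100 + 3/20 → 7/25
merge 21/100 + 1/4 → 23/50
merge 13/50 + 7/25 → 27/50
merge 23/50 + 27/50 → 1
L = 1/10 + 21/100 + 7/25 + 23/50 + 27/50 + 1 = 259/100 = 2.59 bits/symbol.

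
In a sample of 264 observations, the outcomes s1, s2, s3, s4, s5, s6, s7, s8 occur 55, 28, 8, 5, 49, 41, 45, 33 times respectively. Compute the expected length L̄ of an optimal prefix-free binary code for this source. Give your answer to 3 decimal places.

2.811 bits/symbol

Probabilities are the counts divided by 264.
Repeatedly combine the two least-probable nodes; the expected code length is the sum of the merged weights.
merge 5/264 + 1/33 → 13/264
merge 13/264 + 7/66 → 41/264
merge 1/8 + 41/264 → 37/132
merge 41/264 + 15/88 → 43/132
merge 49/264 + 5/24 → 13/33
merge 37/132 + 43/132 → 20/33
merge 13/33 + 20/33 → 1
L = 13/264 + 41/264 + 37/132 + 43/132 + 13/33 + 20/33 + 1 = 371/132 ≈ 2.811 bits/symbol.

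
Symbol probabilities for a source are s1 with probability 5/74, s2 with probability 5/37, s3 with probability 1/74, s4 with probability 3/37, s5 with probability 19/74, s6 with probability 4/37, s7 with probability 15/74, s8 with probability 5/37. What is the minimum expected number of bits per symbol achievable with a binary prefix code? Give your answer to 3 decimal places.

Repeatedly combine the two least-probable nodes; the expected code length is the sum of the merged weights.
merge 1/74 + 5/74 → 3/37
merge 3/37 + 3/37 → 6/37
merge 4/37 + 5/37 → 9/37
merge 5/37 + 6/37 → 11/37
merge 15/74 + 9/37 → 33/74
merge 19/74 + 11/37 → 41/74
merge 33/74 + 41/74 → 1
L = 3/37 + 6/37 + 9/37 + 11/37 + 33/74 + 41/74 + 1 = 103/37 ≈ 2.784 bits/symbol.

2.784 bits/symbol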